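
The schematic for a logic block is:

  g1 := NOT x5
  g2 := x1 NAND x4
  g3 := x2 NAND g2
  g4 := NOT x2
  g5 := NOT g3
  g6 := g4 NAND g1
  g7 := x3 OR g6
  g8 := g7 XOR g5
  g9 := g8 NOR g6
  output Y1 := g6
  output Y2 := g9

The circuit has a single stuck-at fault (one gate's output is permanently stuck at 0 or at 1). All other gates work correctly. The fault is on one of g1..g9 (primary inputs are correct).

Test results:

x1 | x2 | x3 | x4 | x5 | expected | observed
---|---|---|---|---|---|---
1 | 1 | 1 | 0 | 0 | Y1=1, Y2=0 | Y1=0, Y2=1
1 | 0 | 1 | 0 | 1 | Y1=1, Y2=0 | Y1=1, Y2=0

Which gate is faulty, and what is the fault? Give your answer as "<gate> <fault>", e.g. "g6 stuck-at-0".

Fault-free values for test 1 (x1=1, x2=1, x3=1, x4=0, x5=0): g1=1, g2=1, g3=0, g4=0, g5=1, g6=1, g7=1, g8=0, g9=0, giving Y1=1, Y2=0. Observed Y1=0, Y2=1.
Test 1: faults giving observed Y1=0, Y2=1 are {g4 stuck-at-1, g6 stuck-at-0}.
Test 2 (x1=1, x2=0, x3=1, x4=0, x5=1): fault-free g1=0, g2=1, g3=1, g4=1, g5=0, g6=1, g7=1, g8=1, g9=0 → Y1=1, Y2=0; observed Y1=1, Y2=0. Eliminates g6 stuck-at-0.
Only g4 stuck-at-1 is consistent with every test.

g4 stuck-at-1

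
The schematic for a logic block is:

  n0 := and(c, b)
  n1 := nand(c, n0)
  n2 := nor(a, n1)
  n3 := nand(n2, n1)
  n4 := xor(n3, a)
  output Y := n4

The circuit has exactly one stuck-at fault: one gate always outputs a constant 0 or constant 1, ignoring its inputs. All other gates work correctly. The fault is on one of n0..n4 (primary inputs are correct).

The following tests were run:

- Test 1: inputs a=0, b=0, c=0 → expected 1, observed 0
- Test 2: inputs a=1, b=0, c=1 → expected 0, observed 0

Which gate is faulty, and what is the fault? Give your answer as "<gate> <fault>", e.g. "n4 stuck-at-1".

Fault-free values for test 1 (a=0, b=0, c=0): n0=0, n1=1, n2=0, n3=1, n4=1, giving Y=1. Observed 0.
Test 1: faults giving observed 0 are {n2 stuck-at-1, n3 stuck-at-0, n4 stuck-at-0}.
Test 2 (a=1, b=0, c=1): fault-free n0=0, n1=1, n2=0, n3=1, n4=0 → 0; observed 0. Eliminates n2 stuck-at-1, n3 stuck-at-0.
Only n4 stuck-at-0 is consistent with every test.

n4 stuck-at-0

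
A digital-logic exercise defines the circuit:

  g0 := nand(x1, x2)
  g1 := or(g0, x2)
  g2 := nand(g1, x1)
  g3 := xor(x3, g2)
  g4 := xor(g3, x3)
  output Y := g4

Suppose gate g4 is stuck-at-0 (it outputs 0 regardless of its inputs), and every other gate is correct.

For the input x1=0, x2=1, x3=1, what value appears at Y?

Propagate with g4 forced: g0=1, g1=1, g2=1, g3=0, g4=0 [stuck-at-0].
So Y = 0. (Without the fault it would be 1.)

0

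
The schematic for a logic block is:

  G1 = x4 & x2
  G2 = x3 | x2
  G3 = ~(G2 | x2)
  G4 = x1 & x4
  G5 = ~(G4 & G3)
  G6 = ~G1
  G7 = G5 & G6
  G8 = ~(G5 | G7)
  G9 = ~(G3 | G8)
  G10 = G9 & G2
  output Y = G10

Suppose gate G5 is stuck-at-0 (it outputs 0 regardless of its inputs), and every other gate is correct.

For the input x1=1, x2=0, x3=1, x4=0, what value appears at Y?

0

Propagate with G5 forced: G1=0, G2=1, G3=0, G4=0, G5=0 [stuck-at-0], G6=1, G7=0, G8=1, G9=0, G10=0.
So Y = 0. (Without the fault it would be 1.)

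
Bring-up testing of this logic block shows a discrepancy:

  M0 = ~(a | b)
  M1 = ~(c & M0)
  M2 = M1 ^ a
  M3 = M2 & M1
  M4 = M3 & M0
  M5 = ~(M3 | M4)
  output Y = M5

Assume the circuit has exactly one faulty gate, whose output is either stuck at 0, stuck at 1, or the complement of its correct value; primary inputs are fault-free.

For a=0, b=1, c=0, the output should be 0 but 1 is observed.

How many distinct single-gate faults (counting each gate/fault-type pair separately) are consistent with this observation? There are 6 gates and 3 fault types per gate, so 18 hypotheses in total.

Fault-free: M0=0, M1=1, M2=1, M3=1, M4=0, M5=0 → 0. Observed 1.
  M0: none of the 3 fault types match ✗
  M1: stuck-at-0, inverted output ✓; others ✗
  M2: stuck-at-0, inverted output ✓; others ✗
  M3: stuck-at-0, inverted output ✓; others ✗
  M4: none of the 3 fault types match ✗
  M5: stuck-at-1, inverted output ✓; others ✗
Consistent faults: {M1 stuck-at-0, M1 inverted output, M2 stuck-at-0, M2 inverted output, M3 stuck-at-0, M3 inverted output, M5 stuck-at-1, M5 inverted output} — 8 in all.

8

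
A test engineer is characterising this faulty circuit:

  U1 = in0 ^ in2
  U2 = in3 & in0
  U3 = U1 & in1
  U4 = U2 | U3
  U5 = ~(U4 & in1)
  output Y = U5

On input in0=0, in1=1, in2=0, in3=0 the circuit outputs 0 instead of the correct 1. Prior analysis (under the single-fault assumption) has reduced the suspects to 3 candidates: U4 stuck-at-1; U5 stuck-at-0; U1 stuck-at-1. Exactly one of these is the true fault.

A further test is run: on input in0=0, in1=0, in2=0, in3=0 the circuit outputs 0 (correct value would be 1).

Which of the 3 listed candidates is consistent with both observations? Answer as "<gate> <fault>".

U5 stuck-at-0

Evaluate each candidate on input in0=0, in1=0, in2=0, in3=0:
  U4 stuck-at-1: U1=0, U2=0, U3=0, U4=1 [stuck-at-1], U5=1 → 1 — eliminated
  U5 stuck-at-0: U1=0, U2=0, U3=0, U4=0, U5=0 [stuck-at-0] → 0 — matches
  U1 stuck-at-1: U1=1 [stuck-at-1], U2=0, U3=0, U4=0, U5=1 → 1 — eliminated
Only U5 stuck-at-0 reproduces the observed 0.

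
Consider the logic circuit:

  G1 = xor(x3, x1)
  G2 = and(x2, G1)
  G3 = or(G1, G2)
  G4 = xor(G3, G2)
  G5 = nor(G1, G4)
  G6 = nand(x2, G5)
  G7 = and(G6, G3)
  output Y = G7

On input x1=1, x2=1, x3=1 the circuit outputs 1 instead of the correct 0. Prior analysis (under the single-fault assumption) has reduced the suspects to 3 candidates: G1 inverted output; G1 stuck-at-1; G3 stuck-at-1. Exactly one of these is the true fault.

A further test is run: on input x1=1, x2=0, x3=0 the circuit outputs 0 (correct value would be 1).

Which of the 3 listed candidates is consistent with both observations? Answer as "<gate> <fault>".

Evaluate each candidate on input x1=1, x2=0, x3=0:
  G1 inverted output: G1=0 [inverted output], G2=0, G3=0, G4=0, G5=1, G6=1, G7=0 → 0 — matches
  G1 stuck-at-1: G1=1 [stuck-at-1], G2=0, G3=1, G4=1, G5=0, G6=1, G7=1 → 1 — eliminated
  G3 stuck-at-1: G1=1, G2=0, G3=1 [stuck-at-1], G4=1, G5=0, G6=1, G7=1 → 1 — eliminated
Only G1 inverted output reproduces the observed 0.

G1 inverted output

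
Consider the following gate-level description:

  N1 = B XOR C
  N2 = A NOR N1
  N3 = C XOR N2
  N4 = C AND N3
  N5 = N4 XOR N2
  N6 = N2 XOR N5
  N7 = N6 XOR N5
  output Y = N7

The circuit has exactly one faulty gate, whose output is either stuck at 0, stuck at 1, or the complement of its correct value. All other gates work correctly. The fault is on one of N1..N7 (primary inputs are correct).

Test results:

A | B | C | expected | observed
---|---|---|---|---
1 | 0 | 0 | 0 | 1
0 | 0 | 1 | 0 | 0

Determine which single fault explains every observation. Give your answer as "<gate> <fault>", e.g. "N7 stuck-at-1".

N6 stuck-at-1

Fault-free values for test 1 (A=1, B=0, C=0): N1=0, N2=0, N3=0, N4=0, N5=0, N6=0, N7=0, giving Y=0. Observed 1.
Test 1: faults giving observed 1 are {N2 stuck-at-1, N2 inverted output, N6 stuck-at-1, N6 inverted output, N7 stuck-at-1, N7 inverted output}.
Test 2 (A=0, B=0, C=1): fault-free N1=1, N2=0, N3=1, N4=1, N5=1, N6=1, N7=0 → 0; observed 0. Eliminates N2 stuck-at-1, N2 inverted output, N6 inverted output, N7 stuck-at-1, N7 inverted output.
Only N6 stuck-at-1 is consistent with every test.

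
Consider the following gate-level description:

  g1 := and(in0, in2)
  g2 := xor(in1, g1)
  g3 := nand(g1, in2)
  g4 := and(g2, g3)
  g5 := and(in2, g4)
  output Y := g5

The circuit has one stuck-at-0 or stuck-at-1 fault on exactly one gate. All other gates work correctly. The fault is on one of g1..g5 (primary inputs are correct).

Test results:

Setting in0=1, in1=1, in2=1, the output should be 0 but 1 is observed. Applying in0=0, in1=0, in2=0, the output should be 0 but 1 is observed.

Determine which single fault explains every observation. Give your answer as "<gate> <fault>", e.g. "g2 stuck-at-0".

g5 stuck-at-1

Fault-free values for test 1 (in0=1, in1=1, in2=1): g1=1, g2=0, g3=0, g4=0, g5=0, giving Y=0. Observed 1.
Test 1: faults giving observed 1 are {g1 stuck-at-0, g4 stuck-at-1, g5 stuck-at-1}.
Test 2 (in0=0, in1=0, in2=0): fault-free g1=0, g2=0, g3=1, g4=0, g5=0 → 0; observed 1. Eliminates g1 stuck-at-0, g4 stuck-at-1.
Only g5 stuck-at-1 is consistent with every test.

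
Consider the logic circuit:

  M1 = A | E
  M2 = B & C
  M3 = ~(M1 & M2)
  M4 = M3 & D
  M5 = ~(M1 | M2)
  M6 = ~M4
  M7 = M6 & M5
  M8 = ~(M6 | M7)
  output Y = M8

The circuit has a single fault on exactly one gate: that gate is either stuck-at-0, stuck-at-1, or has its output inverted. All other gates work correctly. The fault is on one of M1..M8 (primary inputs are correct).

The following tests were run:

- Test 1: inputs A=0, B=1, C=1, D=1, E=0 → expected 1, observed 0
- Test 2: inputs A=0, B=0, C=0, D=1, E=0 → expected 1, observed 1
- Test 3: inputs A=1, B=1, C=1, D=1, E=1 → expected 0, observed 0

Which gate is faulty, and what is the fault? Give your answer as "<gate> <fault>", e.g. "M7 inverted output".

M1 stuck-at-1

Fault-free values for test 1 (A=0, B=1, C=1, D=1, E=0): M1=0, M2=1, M3=1, M4=1, M5=0, M6=0, M7=0, M8=1, giving Y=1. Observed 0.
Test 1: faults giving observed 0 are {M1 stuck-at-1, M1 inverted output, M3 stuck-at-0, M3 inverted output, M4 stuck-at-0, M4 inverted output, M6 stuck-at-1, M6 inverted output, M7 stuck-at-1, M7 inverted output, M8 stuck-at-0, M8 inverted output}.
Test 2 (A=0, B=0, C=0, D=1, E=0): fault-free M1=0, M2=0, M3=1, M4=1, M5=1, M6=0, M7=0, M8=1 → 1; observed 1. Eliminates M3 stuck-at-0, M3 inverted output, M4 stuck-at-0, M4 inverted output, M6 stuck-at-1, M6 inverted output, M7 stuck-at-1, M7 inverted output, M8 stuck-at-0, M8 inverted output.
Test 3 (A=1, B=1, C=1, D=1, E=1): fault-free M1=1, M2=1, M3=0, M4=0, M5=0, M6=1, M7=0, M8=0 → 0; observed 0. Eliminates M1 inverted output.
Only M1 stuck-at-1 is consistent with every test.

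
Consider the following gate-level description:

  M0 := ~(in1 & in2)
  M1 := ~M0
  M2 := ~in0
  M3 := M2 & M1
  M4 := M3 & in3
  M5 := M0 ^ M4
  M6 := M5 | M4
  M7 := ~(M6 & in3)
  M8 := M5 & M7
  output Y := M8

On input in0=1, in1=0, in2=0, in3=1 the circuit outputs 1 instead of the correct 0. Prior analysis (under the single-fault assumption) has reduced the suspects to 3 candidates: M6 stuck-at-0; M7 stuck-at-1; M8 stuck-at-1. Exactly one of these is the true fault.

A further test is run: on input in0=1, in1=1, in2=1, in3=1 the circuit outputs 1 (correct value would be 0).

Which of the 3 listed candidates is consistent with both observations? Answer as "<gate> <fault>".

M8 stuck-at-1

Evaluate each candidate on input in0=1, in1=1, in2=1, in3=1:
  M6 stuck-at-0: M0=0, M1=1, M2=0, M3=0, M4=0, M5=0, M6=0 [stuck-at-0], M7=1, M8=0 → 0 — eliminated
  M7 stuck-at-1: M0=0, M1=1, M2=0, M3=0, M4=0, M5=0, M6=0, M7=1 [stuck-at-1], M8=0 → 0 — eliminated
  M8 stuck-at-1: M0=0, M1=1, M2=0, M3=0, M4=0, M5=0, M6=0, M7=1, M8=1 [stuck-at-1] → 1 — matches
Only M8 stuck-at-1 reproduces the observed 1.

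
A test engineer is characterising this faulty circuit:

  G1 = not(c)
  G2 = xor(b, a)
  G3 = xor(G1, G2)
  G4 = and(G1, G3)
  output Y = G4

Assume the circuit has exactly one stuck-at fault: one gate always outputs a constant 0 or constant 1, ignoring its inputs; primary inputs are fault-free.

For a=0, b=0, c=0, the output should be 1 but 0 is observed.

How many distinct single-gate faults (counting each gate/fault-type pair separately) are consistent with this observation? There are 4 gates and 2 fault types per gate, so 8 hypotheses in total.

Fault-free: G1=1, G2=0, G3=1, G4=1 → 1. Observed 0.
  G1 stuck-at-0: output 0 ✓
  G1 stuck-at-1: output 1 ✗
  G2 stuck-at-0: output 1 ✗
  G2 stuck-at-1: output 0 ✓
  G3 stuck-at-0: output 0 ✓
  G3 stuck-at-1: output 1 ✗
  G4 stuck-at-0: output 0 ✓
  G4 stuck-at-1: output 1 ✗
Consistent faults: {G1 stuck-at-0, G2 stuck-at-1, G3 stuck-at-0, G4 stuck-at-0} — 4 in all.

4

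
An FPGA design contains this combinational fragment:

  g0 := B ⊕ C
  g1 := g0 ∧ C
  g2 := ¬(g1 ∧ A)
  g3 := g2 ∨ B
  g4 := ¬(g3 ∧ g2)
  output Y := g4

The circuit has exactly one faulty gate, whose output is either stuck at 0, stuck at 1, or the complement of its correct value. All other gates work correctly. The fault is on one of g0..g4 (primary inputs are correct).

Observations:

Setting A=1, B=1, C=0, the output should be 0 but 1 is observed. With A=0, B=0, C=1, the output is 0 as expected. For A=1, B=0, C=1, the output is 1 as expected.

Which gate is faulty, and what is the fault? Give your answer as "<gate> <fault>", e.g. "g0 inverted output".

g1 stuck-at-1

Fault-free values for test 1 (A=1, B=1, C=0): g0=1, g1=0, g2=1, g3=1, g4=0, giving Y=0. Observed 1.
Test 1: faults giving observed 1 are {g1 stuck-at-1, g1 inverted output, g2 stuck-at-0, g2 inverted output, g3 stuck-at-0, g3 inverted output, g4 stuck-at-1, g4 inverted output}.
Test 2 (A=0, B=0, C=1): fault-free g0=1, g1=1, g2=1, g3=1, g4=0 → 0; observed 0. Eliminates g2 stuck-at-0, g2 inverted output, g3 stuck-at-0, g3 inverted output, g4 stuck-at-1, g4 inverted output.
Test 3 (A=1, B=0, C=1): fault-free g0=1, g1=1, g2=0, g3=0, g4=1 → 1; observed 1. Eliminates g1 inverted output.
Only g1 stuck-at-1 is consistent with every test.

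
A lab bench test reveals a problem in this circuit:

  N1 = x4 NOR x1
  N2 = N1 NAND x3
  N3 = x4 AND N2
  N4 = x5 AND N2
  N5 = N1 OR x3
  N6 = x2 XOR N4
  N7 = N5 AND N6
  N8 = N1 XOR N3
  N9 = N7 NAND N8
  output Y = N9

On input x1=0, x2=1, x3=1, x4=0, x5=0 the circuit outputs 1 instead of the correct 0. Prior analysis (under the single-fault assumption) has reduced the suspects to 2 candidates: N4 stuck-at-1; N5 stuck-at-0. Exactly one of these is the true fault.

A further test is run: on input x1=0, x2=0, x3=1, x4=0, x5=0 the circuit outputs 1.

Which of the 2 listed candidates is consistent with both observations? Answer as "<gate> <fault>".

Evaluate each candidate on input x1=0, x2=0, x3=1, x4=0, x5=0:
  N4 stuck-at-1: N1=1, N2=0, N3=0, N4=1 [stuck-at-1], N5=1, N6=1, N7=1, N8=1, N9=0 → 0 — eliminated
  N5 stuck-at-0: N1=1, N2=0, N3=0, N4=0, N5=0 [stuck-at-0], N6=0, N7=0, N8=1, N9=1 → 1 — matches
Only N5 stuck-at-0 reproduces the observed 1.

N5 stuck-at-0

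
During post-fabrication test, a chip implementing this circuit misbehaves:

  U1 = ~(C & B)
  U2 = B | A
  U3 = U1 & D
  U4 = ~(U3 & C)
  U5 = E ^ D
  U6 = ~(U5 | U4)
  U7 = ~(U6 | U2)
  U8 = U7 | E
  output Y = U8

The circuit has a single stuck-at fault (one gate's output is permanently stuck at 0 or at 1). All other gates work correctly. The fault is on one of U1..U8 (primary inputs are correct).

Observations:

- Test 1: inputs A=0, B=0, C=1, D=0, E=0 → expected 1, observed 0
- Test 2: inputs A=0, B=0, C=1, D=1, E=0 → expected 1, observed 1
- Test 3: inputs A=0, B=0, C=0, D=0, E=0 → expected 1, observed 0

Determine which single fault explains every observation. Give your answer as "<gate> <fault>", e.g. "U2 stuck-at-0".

Fault-free values for test 1 (A=0, B=0, C=1, D=0, E=0): U1=1, U2=0, U3=0, U4=1, U5=0, U6=0, U7=1, U8=1, giving Y=1. Observed 0.
Test 1: faults giving observed 0 are {U2 stuck-at-1, U3 stuck-at-1, U4 stuck-at-0, U6 stuck-at-1, U7 stuck-at-0, U8 stuck-at-0}.
Test 2 (A=0, B=0, C=1, D=1, E=0): fault-free U1=1, U2=0, U3=1, U4=0, U5=1, U6=0, U7=1, U8=1 → 1; observed 1. Eliminates U2 stuck-at-1, U6 stuck-at-1, U7 stuck-at-0, U8 stuck-at-0.
Test 3 (A=0, B=0, C=0, D=0, E=0): fault-free U1=1, U2=0, U3=0, U4=1, U5=0, U6=0, U7=1, U8=1 → 1; observed 0. Eliminates U3 stuck-at-1.
Only U4 stuck-at-0 is consistent with every test.

U4 stuck-at-0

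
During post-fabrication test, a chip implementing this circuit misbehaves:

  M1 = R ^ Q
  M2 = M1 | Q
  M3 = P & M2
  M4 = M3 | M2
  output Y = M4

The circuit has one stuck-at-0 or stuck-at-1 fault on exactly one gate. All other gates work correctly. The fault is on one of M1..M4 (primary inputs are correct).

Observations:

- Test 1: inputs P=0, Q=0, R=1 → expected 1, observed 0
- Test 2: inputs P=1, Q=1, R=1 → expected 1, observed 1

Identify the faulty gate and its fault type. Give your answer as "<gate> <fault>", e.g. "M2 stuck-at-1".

M1 stuck-at-0

Fault-free values for test 1 (P=0, Q=0, R=1): M1=1, M2=1, M3=0, M4=1, giving Y=1. Observed 0.
Test 1: faults giving observed 0 are {M1 stuck-at-0, M2 stuck-at-0, M4 stuck-at-0}.
Test 2 (P=1, Q=1, R=1): fault-free M1=0, M2=1, M3=1, M4=1 → 1; observed 1. Eliminates M2 stuck-at-0, M4 stuck-at-0.
Only M1 stuck-at-0 is consistent with every test.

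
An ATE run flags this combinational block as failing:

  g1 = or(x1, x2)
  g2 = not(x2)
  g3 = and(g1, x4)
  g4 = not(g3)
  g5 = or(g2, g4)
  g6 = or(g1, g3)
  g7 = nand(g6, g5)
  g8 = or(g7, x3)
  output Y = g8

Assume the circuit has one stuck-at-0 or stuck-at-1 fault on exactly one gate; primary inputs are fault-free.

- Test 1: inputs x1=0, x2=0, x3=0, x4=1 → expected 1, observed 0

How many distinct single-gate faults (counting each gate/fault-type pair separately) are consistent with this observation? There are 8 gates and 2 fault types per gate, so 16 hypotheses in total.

5

Fault-free: g1=0, g2=1, g3=0, g4=1, g5=1, g6=0, g7=1, g8=1 → 1. Observed 0.
  g1: stuck-at-1 ✓; others ✗
  g2: none of the 2 fault types match ✗
  g3: stuck-at-1 ✓; others ✗
  g4: none of the 2 fault types match ✗
  g5: none of the 2 fault types match ✗
  g6: stuck-at-1 ✓; others ✗
  g7: stuck-at-0 ✓; others ✗
  g8: stuck-at-0 ✓; others ✗
Consistent faults: {g1 stuck-at-1, g3 stuck-at-1, g6 stuck-at-1, g7 stuck-at-0, g8 stuck-at-0} — 5 in all.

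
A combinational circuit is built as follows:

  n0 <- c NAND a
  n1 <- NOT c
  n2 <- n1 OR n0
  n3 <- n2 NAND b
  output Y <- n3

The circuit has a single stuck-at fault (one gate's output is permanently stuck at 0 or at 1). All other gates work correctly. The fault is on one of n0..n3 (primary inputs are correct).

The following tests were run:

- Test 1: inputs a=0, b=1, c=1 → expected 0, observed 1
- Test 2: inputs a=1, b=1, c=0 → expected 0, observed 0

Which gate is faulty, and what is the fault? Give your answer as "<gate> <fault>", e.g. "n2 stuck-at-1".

n0 stuck-at-0

Fault-free values for test 1 (a=0, b=1, c=1): n0=1, n1=0, n2=1, n3=0, giving Y=0. Observed 1.
Test 1: faults giving observed 1 are {n0 stuck-at-0, n2 stuck-at-0, n3 stuck-at-1}.
Test 2 (a=1, b=1, c=0): fault-free n0=1, n1=1, n2=1, n3=0 → 0; observed 0. Eliminates n2 stuck-at-0, n3 stuck-at-1.
Only n0 stuck-at-0 is consistent with every test.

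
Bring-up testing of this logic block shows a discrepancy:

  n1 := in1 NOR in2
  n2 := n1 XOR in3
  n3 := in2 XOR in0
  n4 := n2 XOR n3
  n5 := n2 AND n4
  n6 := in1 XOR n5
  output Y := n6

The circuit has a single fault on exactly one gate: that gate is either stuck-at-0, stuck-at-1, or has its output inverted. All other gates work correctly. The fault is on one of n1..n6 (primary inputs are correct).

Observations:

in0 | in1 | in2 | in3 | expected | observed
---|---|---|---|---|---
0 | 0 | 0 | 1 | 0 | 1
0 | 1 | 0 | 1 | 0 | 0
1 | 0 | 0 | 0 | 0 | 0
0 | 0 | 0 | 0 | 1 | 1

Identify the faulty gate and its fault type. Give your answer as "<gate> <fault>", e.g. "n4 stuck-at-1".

n2 stuck-at-1

Fault-free values for test 1 (in0=0, in1=0, in2=0, in3=1): n1=1, n2=0, n3=0, n4=0, n5=0, n6=0, giving Y=0. Observed 1.
Test 1: faults giving observed 1 are {n1 stuck-at-0, n1 inverted output, n2 stuck-at-1, n2 inverted output, n5 stuck-at-1, n5 inverted output, n6 stuck-at-1, n6 inverted output}.
Test 2 (in0=0, in1=1, in2=0, in3=1): fault-free n1=0, n2=1, n3=0, n4=1, n5=1, n6=0 → 0; observed 0. Eliminates n1 inverted output, n2 inverted output, n5 inverted output, n6 stuck-at-1, n6 inverted output.
Test 3 (in0=1, in1=0, in2=0, in3=0): fault-free n1=1, n2=1, n3=1, n4=0, n5=0, n6=0 → 0; observed 0. Eliminates n5 stuck-at-1.
Test 4 (in0=0, in1=0, in2=0, in3=0): fault-free n1=1, n2=1, n3=0, n4=1, n5=1, n6=1 → 1; observed 1. Eliminates n1 stuck-at-0.
Only n2 stuck-at-1 is consistent with every test.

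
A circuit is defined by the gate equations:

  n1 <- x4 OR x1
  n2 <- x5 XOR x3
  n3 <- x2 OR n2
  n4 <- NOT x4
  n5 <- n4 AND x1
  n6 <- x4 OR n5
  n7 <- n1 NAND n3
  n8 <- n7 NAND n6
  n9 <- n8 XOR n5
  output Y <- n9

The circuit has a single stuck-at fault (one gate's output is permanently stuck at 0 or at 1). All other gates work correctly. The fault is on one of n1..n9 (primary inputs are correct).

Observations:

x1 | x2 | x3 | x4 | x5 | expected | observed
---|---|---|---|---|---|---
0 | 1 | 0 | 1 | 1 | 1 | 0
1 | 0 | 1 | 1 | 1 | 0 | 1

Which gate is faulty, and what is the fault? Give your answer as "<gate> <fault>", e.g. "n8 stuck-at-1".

Fault-free values for test 1 (x1=0, x2=1, x3=0, x4=1, x5=1): n1=1, n2=1, n3=1, n4=0, n5=0, n6=1, n7=0, n8=1, n9=1, giving Y=1. Observed 0.
Test 1: faults giving observed 0 are {n1 stuck-at-0, n3 stuck-at-0, n5 stuck-at-1, n7 stuck-at-1, n8 stuck-at-0, n9 stuck-at-0}.
Test 2 (x1=1, x2=0, x3=1, x4=1, x5=1): fault-free n1=1, n2=0, n3=0, n4=0, n5=0, n6=1, n7=1, n8=0, n9=0 → 0; observed 1. Eliminates n1 stuck-at-0, n3 stuck-at-0, n7 stuck-at-1, n8 stuck-at-0, n9 stuck-at-0.
Only n5 stuck-at-1 is consistent with every test.

n5 stuck-at-1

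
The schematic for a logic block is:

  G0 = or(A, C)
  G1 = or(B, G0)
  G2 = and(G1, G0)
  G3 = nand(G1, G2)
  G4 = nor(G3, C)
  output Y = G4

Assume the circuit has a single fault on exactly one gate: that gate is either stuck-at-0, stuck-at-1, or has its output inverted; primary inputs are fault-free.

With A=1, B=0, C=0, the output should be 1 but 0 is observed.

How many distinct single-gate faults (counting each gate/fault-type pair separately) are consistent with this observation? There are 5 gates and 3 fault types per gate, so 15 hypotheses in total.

Fault-free: G0=1, G1=1, G2=1, G3=0, G4=1 → 1. Observed 0.
  G0: stuck-at-0, inverted output ✓; others ✗
  G1: stuck-at-0, inverted output ✓; others ✗
  G2: stuck-at-0, inverted output ✓; others ✗
  G3: stuck-at-1, inverted output ✓; others ✗
  G4: stuck-at-0, inverted output ✓; others ✗
Consistent faults: {G0 stuck-at-0, G0 inverted output, G1 stuck-at-0, G1 inverted output, G2 stuck-at-0, G2 inverted output, G3 stuck-at-1, G3 inverted output, G4 stuck-at-0, G4 inverted output} — 10 in all.

10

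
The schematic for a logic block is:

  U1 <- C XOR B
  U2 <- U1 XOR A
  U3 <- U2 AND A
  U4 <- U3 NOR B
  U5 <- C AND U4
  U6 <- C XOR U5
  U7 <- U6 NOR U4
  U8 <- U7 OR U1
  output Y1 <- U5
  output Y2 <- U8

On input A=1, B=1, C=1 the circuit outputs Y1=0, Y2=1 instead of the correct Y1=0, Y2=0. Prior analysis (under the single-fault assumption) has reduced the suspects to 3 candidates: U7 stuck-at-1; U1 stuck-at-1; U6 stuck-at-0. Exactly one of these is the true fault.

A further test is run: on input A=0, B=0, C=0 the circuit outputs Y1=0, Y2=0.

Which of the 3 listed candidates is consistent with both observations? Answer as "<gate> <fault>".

Evaluate each candidate on input A=0, B=0, C=0:
  U7 stuck-at-1: U1=0, U2=0, U3=0, U4=1, U5=0, U6=0, U7=1 [stuck-at-1], U8=1 → Y1=0, Y2=1 — eliminated
  U1 stuck-at-1: U1=1 [stuck-at-1], U2=1, U3=0, U4=1, U5=0, U6=0, U7=0, U8=1 → Y1=0, Y2=1 — eliminated
  U6 stuck-at-0: U1=0, U2=0, U3=0, U4=1, U5=0, U6=0 [stuck-at-0], U7=0, U8=0 → Y1=0, Y2=0 — matches
Only U6 stuck-at-0 reproduces the observed Y1=0, Y2=0.

U6 stuck-at-0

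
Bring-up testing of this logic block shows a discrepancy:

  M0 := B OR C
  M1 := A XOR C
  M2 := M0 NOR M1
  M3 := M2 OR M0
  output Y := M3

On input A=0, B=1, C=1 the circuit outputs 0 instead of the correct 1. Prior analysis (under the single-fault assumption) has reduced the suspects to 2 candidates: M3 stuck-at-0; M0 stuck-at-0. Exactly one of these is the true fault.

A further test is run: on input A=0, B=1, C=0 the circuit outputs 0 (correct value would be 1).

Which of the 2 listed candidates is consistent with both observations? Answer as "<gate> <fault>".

Evaluate each candidate on input A=0, B=1, C=0:
  M3 stuck-at-0: M0=1, M1=0, M2=0, M3=0 [stuck-at-0] → 0 — matches
  M0 stuck-at-0: M0=0 [stuck-at-0], M1=0, M2=1, M3=1 → 1 — eliminated
Only M3 stuck-at-0 reproduces the observed 0.

M3 stuck-at-0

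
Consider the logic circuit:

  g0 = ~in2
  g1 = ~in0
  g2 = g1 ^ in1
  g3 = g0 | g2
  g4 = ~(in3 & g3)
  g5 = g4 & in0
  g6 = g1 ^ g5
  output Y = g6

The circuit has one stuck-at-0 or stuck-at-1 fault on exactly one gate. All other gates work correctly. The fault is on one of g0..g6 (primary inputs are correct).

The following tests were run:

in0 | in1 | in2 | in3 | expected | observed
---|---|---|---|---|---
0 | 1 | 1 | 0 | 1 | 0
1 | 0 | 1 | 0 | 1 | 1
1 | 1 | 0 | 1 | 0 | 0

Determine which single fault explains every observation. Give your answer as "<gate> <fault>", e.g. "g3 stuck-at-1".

g1 stuck-at-0

Fault-free values for test 1 (in0=0, in1=1, in2=1, in3=0): g0=0, g1=1, g2=0, g3=0, g4=1, g5=0, g6=1, giving Y=1. Observed 0.
Test 1: faults giving observed 0 are {g1 stuck-at-0, g5 stuck-at-1, g6 stuck-at-0}.
Test 2 (in0=1, in1=0, in2=1, in3=0): fault-free g0=0, g1=0, g2=0, g3=0, g4=1, g5=1, g6=1 → 1; observed 1. Eliminates g6 stuck-at-0.
Test 3 (in0=1, in1=1, in2=0, in3=1): fault-free g0=1, g1=0, g2=1, g3=1, g4=0, g5=0, g6=0 → 0; observed 0. Eliminates g5 stuck-at-1.
Only g1 stuck-at-0 is consistent with every test.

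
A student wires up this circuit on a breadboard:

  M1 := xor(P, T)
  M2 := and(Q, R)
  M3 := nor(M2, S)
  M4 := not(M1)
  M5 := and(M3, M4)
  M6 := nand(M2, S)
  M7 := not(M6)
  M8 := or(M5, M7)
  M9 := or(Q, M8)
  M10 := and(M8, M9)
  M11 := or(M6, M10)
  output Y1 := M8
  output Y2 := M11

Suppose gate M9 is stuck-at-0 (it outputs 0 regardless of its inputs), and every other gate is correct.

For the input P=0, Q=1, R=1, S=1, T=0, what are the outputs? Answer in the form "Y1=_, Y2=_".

Y1=1, Y2=0

Propagate with M9 forced: M1=0, M2=1, M3=0, M4=1, M5=0, M6=0, M7=1, M8=1, M9=0 [stuck-at-0], M10=0, M11=0.
So the outputs are Y1=1, Y2=0. (Without the fault they would be Y1=1, Y2=1.)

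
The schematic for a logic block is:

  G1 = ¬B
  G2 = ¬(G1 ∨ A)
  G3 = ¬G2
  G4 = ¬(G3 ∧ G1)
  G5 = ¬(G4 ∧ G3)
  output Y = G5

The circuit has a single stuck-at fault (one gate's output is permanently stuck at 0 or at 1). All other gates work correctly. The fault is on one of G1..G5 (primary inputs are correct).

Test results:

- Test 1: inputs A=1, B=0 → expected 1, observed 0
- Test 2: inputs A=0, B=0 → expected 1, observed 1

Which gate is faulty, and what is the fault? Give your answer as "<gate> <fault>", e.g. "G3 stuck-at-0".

G1 stuck-at-0

Fault-free values for test 1 (A=1, B=0): G1=1, G2=0, G3=1, G4=0, G5=1, giving Y=1. Observed 0.
Test 1: faults giving observed 0 are {G1 stuck-at-0, G4 stuck-at-1, G5 stuck-at-0}.
Test 2 (A=0, B=0): fault-free G1=1, G2=0, G3=1, G4=0, G5=1 → 1; observed 1. Eliminates G4 stuck-at-1, G5 stuck-at-0.
Only G1 stuck-at-0 is consistent with every test.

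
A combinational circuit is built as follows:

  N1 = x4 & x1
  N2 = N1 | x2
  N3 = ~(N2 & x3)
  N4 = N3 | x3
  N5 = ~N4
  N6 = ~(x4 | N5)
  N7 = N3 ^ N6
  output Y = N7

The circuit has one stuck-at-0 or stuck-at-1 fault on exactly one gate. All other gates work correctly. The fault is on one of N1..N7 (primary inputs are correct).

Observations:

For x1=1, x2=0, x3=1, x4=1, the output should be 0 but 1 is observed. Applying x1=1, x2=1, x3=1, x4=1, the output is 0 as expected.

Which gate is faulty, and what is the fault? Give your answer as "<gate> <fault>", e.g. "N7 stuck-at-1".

N1 stuck-at-0

Fault-free values for test 1 (x1=1, x2=0, x3=1, x4=1): N1=1, N2=1, N3=0, N4=1, N5=0, N6=0, N7=0, giving Y=0. Observed 1.
Test 1: faults giving observed 1 are {N1 stuck-at-0, N2 stuck-at-0, N3 stuck-at-1, N6 stuck-at-1, N7 stuck-at-1}.
Test 2 (x1=1, x2=1, x3=1, x4=1): fault-free N1=1, N2=1, N3=0, N4=1, N5=0, N6=0, N7=0 → 0; observed 0. Eliminates N2 stuck-at-0, N3 stuck-at-1, N6 stuck-at-1, N7 stuck-at-1.
Only N1 stuck-at-0 is consistent with every test.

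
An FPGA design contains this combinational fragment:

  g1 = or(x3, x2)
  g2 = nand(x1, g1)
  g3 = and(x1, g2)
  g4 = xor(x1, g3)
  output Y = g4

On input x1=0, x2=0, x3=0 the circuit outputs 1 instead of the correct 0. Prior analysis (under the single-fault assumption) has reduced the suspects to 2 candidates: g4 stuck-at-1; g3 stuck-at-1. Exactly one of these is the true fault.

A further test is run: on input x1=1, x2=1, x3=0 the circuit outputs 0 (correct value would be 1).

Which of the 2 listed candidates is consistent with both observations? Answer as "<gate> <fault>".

g3 stuck-at-1

Evaluate each candidate on input x1=1, x2=1, x3=0:
  g4 stuck-at-1: g1=1, g2=0, g3=0, g4=1 [stuck-at-1] → 1 — eliminated
  g3 stuck-at-1: g1=1, g2=0, g3=1 [stuck-at-1], g4=0 → 0 — matches
Only g3 stuck-at-1 reproduces the observed 0.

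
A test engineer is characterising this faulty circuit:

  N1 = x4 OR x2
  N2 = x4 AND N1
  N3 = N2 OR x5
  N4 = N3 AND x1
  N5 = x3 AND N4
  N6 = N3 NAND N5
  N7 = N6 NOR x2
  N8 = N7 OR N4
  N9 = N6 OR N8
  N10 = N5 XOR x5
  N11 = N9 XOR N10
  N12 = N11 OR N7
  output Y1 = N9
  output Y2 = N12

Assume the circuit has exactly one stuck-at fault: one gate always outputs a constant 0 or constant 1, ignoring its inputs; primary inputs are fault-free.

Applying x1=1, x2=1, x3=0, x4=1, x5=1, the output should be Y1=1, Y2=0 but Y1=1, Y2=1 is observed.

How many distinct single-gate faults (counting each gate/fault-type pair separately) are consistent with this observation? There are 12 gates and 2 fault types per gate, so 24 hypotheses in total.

Fault-free: N1=1, N2=1, N3=1, N4=1, N5=0, N6=1, N7=0, N8=1, N9=1, N10=1, N11=0, N12=0 → Y1=1, Y2=0. Observed Y1=1, Y2=1.
  N1: none of the 2 fault types match ✗
  N2: none of the 2 fault types match ✗
  N3: none of the 2 fault types match ✗
  N4: none of the 2 fault types match ✗
  N5: stuck-at-1 ✓; others ✗
  N6: none of the 2 fault types match ✗
  N7: stuck-at-1 ✓; others ✗
  N8: none of the 2 fault types match ✗
  N9: none of the 2 fault types match ✗
  N10: stuck-at-0 ✓; others ✗
  N11: stuck-at-1 ✓; others ✗
  N12: stuck-at-1 ✓; others ✗
Consistent faults: {N5 stuck-at-1, N7 stuck-at-1, N10 stuck-at-0, N11 stuck-at-1, N12 stuck-at-1} — 5 in all.

5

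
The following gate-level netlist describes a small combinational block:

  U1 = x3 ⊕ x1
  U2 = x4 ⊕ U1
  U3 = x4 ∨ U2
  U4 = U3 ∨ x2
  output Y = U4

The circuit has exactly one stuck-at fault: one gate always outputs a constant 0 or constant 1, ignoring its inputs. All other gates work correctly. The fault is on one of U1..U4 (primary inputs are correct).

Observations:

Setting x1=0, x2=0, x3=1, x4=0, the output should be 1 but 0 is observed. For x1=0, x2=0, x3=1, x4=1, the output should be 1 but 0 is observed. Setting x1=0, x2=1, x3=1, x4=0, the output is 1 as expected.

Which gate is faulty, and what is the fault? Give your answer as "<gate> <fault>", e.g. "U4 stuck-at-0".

U3 stuck-at-0

Fault-free values for test 1 (x1=0, x2=0, x3=1, x4=0): U1=1, U2=1, U3=1, U4=1, giving Y=1. Observed 0.
Test 1: faults giving observed 0 are {U1 stuck-at-0, U2 stuck-at-0, U3 stuck-at-0, U4 stuck-at-0}.
Test 2 (x1=0, x2=0, x3=1, x4=1): fault-free U1=1, U2=0, U3=1, U4=1 → 1; observed 0. Eliminates U1 stuck-at-0, U2 stuck-at-0.
Test 3 (x1=0, x2=1, x3=1, x4=0): fault-free U1=1, U2=1, U3=1, U4=1 → 1; observed 1. Eliminates U4 stuck-at-0.
Only U3 stuck-at-0 is consistent with every test.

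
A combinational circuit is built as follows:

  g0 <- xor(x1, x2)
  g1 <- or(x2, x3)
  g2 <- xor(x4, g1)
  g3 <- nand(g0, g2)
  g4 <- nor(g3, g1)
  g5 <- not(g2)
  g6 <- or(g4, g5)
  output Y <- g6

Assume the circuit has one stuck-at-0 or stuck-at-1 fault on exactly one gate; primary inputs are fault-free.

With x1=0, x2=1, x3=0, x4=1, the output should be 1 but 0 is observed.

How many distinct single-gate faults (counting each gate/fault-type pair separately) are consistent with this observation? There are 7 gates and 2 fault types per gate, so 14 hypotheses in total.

Fault-free: g0=1, g1=1, g2=0, g3=1, g4=0, g5=1, g6=1 → 1. Observed 0.
  g0 stuck-at-0: output 1 ✗
  g0 stuck-at-1: output 1 ✗
  g1 stuck-at-0: output 1 ✗
  g1 stuck-at-1: output 1 ✗
  g2 stuck-at-0: output 1 ✗
  g2 stuck-at-1: output 0 ✓
  g3 stuck-at-0: output 1 ✗
  g3 stuck-at-1: output 1 ✗
  g4 stuck-at-0: output 1 ✗
  g4 stuck-at-1: output 1 ✗
  g5 stuck-at-0: output 0 ✓
  g5 stuck-at-1: output 1 ✗
  g6 stuck-at-0: output 0 ✓
  g6 stuck-at-1: output 1 ✗
Consistent faults: {g2 stuck-at-1, g5 stuck-at-0, g6 stuck-at-0} — 3 in all.

3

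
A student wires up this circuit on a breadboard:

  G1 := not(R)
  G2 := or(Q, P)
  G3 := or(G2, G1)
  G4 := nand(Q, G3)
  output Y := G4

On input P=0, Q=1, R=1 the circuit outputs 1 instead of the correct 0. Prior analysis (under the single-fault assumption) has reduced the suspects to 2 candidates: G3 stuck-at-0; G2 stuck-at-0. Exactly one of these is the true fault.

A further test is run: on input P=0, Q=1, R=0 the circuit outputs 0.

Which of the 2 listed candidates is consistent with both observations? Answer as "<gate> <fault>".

G2 stuck-at-0

Evaluate each candidate on input P=0, Q=1, R=0:
  G3 stuck-at-0: G1=1, G2=1, G3=0 [stuck-at-0], G4=1 → 1 — eliminated
  G2 stuck-at-0: G1=1, G2=0 [stuck-at-0], G3=1, G4=0 → 0 — matches
Only G2 stuck-at-0 reproduces the observed 0.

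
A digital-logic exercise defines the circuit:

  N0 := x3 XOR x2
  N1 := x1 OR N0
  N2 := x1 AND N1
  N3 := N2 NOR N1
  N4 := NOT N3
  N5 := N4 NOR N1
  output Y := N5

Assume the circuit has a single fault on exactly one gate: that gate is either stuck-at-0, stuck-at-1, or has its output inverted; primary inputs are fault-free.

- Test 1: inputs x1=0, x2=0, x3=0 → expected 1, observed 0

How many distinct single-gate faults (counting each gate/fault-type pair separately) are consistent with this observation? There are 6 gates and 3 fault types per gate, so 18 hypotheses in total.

Fault-free: N0=0, N1=0, N2=0, N3=1, N4=0, N5=1 → 1. Observed 0.
  N0: stuck-at-1, inverted output ✓; others ✗
  N1: stuck-at-1, inverted output ✓; others ✗
  N2: stuck-at-1, inverted output ✓; others ✗
  N3: stuck-at-0, inverted output ✓; others ✗
  N4: stuck-at-1, inverted output ✓; others ✗
  N5: stuck-at-0, inverted output ✓; others ✗
Consistent faults: {N0 stuck-at-1, N0 inverted output, N1 stuck-at-1, N1 inverted output, N2 stuck-at-1, N2 inverted output, N3 stuck-at-0, N3 inverted output, N4 stuck-at-1, N4 inverted output, N5 stuck-at-0, N5 inverted output} — 12 in all.

12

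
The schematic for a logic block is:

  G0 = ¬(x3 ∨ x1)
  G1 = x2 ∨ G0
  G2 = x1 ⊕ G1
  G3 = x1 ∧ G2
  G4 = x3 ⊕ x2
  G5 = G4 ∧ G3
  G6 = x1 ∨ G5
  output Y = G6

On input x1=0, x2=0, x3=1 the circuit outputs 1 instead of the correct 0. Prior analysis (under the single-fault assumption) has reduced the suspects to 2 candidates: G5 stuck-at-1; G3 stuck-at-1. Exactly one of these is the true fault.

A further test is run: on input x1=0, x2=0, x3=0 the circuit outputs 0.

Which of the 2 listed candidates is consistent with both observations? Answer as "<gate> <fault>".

Evaluate each candidate on input x1=0, x2=0, x3=0:
  G5 stuck-at-1: G0=1, G1=1, G2=1, G3=0, G4=0, G5=1 [stuck-at-1], G6=1 → 1 — eliminated
  G3 stuck-at-1: G0=1, G1=1, G2=1, G3=1 [stuck-at-1], G4=0, G5=0, G6=0 → 0 — matches
Only G3 stuck-at-1 reproduces the observed 0.

G3 stuck-at-1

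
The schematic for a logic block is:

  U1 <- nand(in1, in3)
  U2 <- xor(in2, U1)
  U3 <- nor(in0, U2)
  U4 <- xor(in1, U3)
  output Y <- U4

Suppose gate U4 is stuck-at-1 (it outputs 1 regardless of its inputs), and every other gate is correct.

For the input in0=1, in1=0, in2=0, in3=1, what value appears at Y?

Propagate with U4 forced: U1=1, U2=1, U3=0, U4=1 [stuck-at-1].
So Y = 1. (Without the fault it would be 0.)

1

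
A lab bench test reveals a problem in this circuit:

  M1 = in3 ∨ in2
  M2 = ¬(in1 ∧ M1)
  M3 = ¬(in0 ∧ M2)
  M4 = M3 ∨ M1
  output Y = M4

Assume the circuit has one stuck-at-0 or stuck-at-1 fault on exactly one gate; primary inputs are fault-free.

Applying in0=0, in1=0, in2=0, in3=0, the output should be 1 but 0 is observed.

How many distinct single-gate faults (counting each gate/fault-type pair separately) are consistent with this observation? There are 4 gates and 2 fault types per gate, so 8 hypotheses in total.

2

Fault-free: M1=0, M2=1, M3=1, M4=1 → 1. Observed 0.
  M1 stuck-at-0: output 1 ✗
  M1 stuck-at-1: output 1 ✗
  M2 stuck-at-0: output 1 ✗
  M2 stuck-at-1: output 1 ✗
  M3 stuck-at-0: output 0 ✓
  M3 stuck-at-1: output 1 ✗
  M4 stuck-at-0: output 0 ✓
  M4 stuck-at-1: output 1 ✗
Consistent faults: {M3 stuck-at-0, M4 stuck-at-0} — 2 in all.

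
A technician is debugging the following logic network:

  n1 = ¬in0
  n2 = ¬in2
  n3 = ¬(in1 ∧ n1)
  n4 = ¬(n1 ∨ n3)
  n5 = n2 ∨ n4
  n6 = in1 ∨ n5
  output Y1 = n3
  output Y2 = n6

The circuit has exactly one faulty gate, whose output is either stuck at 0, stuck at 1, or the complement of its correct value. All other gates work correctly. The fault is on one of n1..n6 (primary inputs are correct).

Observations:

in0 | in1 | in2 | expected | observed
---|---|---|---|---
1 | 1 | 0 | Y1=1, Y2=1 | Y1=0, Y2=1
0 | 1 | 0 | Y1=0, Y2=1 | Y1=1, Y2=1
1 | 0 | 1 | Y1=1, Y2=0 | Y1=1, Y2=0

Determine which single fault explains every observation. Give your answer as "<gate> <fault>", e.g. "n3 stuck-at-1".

Fault-free values for test 1 (in0=1, in1=1, in2=0): n1=0, n2=1, n3=1, n4=0, n5=1, n6=1, giving Y1=1, Y2=1. Observed Y1=0, Y2=1.
Test 1: faults giving observed Y1=0, Y2=1 are {n1 stuck-at-1, n1 inverted output, n3 stuck-at-0, n3 inverted output}.
Test 2 (in0=0, in1=1, in2=0): fault-free n1=1, n2=1, n3=0, n4=0, n5=1, n6=1 → Y1=0, Y2=1; observed Y1=1, Y2=1. Eliminates n1 stuck-at-1, n3 stuck-at-0.
Test 3 (in0=1, in1=0, in2=1): fault-free n1=0, n2=0, n3=1, n4=0, n5=0, n6=0 → Y1=1, Y2=0; observed Y1=1, Y2=0. Eliminates n3 inverted output.
Only n1 inverted output is consistent with every test.

n1 inverted output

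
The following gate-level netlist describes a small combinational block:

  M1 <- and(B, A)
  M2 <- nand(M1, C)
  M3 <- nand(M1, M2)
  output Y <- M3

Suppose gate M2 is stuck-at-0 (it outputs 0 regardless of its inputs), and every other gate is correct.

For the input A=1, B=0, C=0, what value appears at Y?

Propagate with M2 forced: M1=0, M2=0 [stuck-at-0], M3=1.
So Y = 1. (Same as the fault-free value — the fault is masked on this input.)

1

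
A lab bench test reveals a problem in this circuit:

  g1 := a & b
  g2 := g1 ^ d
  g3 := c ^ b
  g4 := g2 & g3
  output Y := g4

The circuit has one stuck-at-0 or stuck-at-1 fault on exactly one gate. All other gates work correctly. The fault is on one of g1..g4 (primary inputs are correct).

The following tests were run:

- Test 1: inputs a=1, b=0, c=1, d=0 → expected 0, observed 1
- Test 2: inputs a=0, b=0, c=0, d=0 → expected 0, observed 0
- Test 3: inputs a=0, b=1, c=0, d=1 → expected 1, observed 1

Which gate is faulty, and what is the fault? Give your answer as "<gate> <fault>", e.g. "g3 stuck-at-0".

Fault-free values for test 1 (a=1, b=0, c=1, d=0): g1=0, g2=0, g3=1, g4=0, giving Y=0. Observed 1.
Test 1: faults giving observed 1 are {g1 stuck-at-1, g2 stuck-at-1, g4 stuck-at-1}.
Test 2 (a=0, b=0, c=0, d=0): fault-free g1=0, g2=0, g3=0, g4=0 → 0; observed 0. Eliminates g4 stuck-at-1.
Test 3 (a=0, b=1, c=0, d=1): fault-free g1=0, g2=1, g3=1, g4=1 → 1; observed 1. Eliminates g1 stuck-at-1.
Only g2 stuck-at-1 is consistent with every test.

g2 stuck-at-1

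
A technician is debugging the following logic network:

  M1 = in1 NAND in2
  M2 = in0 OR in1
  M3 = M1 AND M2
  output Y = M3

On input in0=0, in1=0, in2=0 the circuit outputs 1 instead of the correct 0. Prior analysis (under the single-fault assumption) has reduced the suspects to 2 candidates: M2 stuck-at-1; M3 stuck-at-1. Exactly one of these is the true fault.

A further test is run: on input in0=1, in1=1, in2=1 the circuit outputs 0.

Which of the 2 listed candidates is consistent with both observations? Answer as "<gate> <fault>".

M2 stuck-at-1

Evaluate each candidate on input in0=1, in1=1, in2=1:
  M2 stuck-at-1: M1=0, M2=1 [stuck-at-1], M3=0 → 0 — matches
  M3 stuck-at-1: M1=0, M2=1, M3=1 [stuck-at-1] → 1 — eliminated
Only M2 stuck-at-1 reproduces the observed 0.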